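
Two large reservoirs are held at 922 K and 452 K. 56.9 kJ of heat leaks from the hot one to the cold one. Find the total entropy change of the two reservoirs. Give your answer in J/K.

ΔS_hot = −Q/T_H = −56900/922 = -61.71 J/K and ΔS_cold = +Q/T_C = 56900/452 = 125.9 J/K.
ΔS_total = -61.71 + 125.9 = 64.2 J/K, positive as the second law requires.

ΔS_total = 64.2 J/K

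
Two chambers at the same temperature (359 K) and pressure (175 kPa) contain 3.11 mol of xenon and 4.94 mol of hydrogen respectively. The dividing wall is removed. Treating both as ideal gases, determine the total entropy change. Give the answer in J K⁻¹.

ΔS_mix = 44.6 J/K

Mole fractions: x_A = 3.11/8.05 = 0.386, x_B = 0.614.
ΔS_mix = −R(n_A ln x_A + n_B ln x_B) = −8.314 × (3.11 ln 0.386 + 4.94 ln 0.614) = 44.6 J/K.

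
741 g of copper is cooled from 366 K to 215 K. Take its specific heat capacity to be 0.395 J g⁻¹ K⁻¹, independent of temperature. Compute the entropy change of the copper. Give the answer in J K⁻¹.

ΔS = ∫dQ_rev/T = m c ln(T₂/T₁) = 741 × 0.395 × ln(215/366) = -156 J/K.

ΔS = -156 J/K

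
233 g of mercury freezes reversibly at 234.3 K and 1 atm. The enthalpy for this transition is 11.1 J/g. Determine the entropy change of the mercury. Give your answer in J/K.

Heat released by the substance: Q = −mL = −233 × 11.1 = −2586.3 J.
At constant T, ΔS = Q_rev/T = −2586.3 / 234.3 = -11 J/K.

ΔS = -11 J/K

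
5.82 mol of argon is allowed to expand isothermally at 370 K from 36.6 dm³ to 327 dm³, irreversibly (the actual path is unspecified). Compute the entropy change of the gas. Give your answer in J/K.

ΔS_gas = 106 J/K

Entropy is a state function, so ΔS_gas depends only on the end states.
For an isothermal ideal gas ΔS_gas = nR ln(V₂/V₁) = 5.82 × 8.314 × ln(327/36.6) = 106 J/K.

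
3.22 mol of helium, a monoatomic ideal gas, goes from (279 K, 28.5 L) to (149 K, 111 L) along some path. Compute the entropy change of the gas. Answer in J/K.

Entropy is a state function: ΔS = nC_V ln(T₂/T₁) + nR ln(V₂/V₁), with C_V = 3R/2 = 12.47 J mol⁻¹ K⁻¹ for a monoatomic ideal gas.
ΔS = 3.22 × [12.47 × ln(149/279) + 8.314 × ln(111/28.5)] = 11.2 J/K.

ΔS = 11.2 J/K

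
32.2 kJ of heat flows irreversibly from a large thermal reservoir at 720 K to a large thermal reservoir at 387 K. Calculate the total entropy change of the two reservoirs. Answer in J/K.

ΔS_total = 38.5 J/K

ΔS_hot = −Q/T_H = −32200/720 = -44.72 J/K and ΔS_cold = +Q/T_C = 32200/387 = 83.2 J/K.
ΔS_total = -44.72 + 83.2 = 38.5 J/K, positive as the second law requires.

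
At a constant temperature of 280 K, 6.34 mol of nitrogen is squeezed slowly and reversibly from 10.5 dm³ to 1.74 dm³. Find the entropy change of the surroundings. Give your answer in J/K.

ΔS_surr = 94.7 J/K

For an isothermal ideal gas ΔS_gas = nR ln(V₂/V₁) = 6.34 × 8.314 × ln(1.74/10.5) = -94.7 J/K.
The process is reversible, so ΔS_surr = −ΔS_gas = 94.7 J/K and ΔS_universe = 0.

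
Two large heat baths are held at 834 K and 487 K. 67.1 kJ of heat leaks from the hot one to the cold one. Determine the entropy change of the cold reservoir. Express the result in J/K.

The cold reservoir gains heat Q, so ΔS_cold = +Q/T_C = 67100/487 = 138 J/K.

ΔS_cold = 138 J/K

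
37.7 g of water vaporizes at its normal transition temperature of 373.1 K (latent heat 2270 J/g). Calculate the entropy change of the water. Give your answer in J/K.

Heat absorbed by the substance: Q = mL = 37.7 × 2270 = 85579 J.
At constant T, ΔS = Q_rev/T = 85579 / 373.1 = 229 J/K.

ΔS = 229 J/K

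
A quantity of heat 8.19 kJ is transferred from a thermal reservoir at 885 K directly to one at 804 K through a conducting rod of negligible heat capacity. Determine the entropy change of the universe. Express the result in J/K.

ΔS_total = 0.932 J/K

ΔS_hot = −Q/T_H = −8190/885 = -9.25424 J/K and ΔS_cold = +Q/T_C = 8190/804 = 10.1866 J/K.
ΔS_total = -9.25424 + 10.1866 = 0.932 J/K, positive as the second law requires.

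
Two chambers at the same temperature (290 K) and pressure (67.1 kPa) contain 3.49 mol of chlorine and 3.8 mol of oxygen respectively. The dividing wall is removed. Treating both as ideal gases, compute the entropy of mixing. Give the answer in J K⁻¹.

ΔS_mix = 42 J/K

Mole fractions: x_A = 3.49/7.29 = 0.479, x_B = 0.521.
ΔS_mix = −R(n_A ln x_A + n_B ln x_B) = −8.314 × (3.49 ln 0.479 + 3.8 ln 0.521) = 42 J/K.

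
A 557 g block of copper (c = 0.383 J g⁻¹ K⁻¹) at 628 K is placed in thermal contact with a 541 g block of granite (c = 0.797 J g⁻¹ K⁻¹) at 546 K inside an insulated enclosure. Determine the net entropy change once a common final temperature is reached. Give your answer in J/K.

Energy balance: T_f = (m₁c₁T₁ + m₂c₂T₂)/(m₁c₁ + m₂c₂) = 573.14 K.
ΔS₁ = m₁c₁ ln(T_f/T₁) = 213.331 × ln(573.14/628) = -19.5 J/K.
ΔS₂ = m₂c₂ ln(T_f/T₂) = 431.177 × ln(573.14/546) = 20.92 J/K.
ΔS_total = -19.5 + 20.92 = 1.42 J/K.

ΔS_total = 1.42 J/K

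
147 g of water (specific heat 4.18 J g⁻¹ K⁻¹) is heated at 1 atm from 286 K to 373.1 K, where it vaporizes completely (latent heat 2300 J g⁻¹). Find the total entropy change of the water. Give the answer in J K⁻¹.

ΔS = 1070 J/K

Warming step: ΔS₁ = m c ln(T_tr/T_i) = 147 × 4.18 × ln(373.1/286) = 163.4 J/K.
Phase change: ΔS₂ = +mL/T_tr = 147 × 2300 / 373.1 = 906.2 J/K.
ΔS_total = (163.4) + (906.2) = 1070 J/K.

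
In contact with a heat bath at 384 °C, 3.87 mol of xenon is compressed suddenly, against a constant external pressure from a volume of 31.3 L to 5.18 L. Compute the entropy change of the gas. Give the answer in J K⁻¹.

Entropy is a state function, so ΔS_gas depends only on the end states.
For an isothermal ideal gas ΔS_gas = nR ln(V₂/V₁) = 3.87 × 8.314 × ln(5.18/31.3) = -57.9 J/K.

ΔS_gas = -57.9 J/K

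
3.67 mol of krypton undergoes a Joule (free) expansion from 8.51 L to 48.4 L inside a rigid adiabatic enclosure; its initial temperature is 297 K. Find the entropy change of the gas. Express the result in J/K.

No heat is exchanged and no work is done, so the ideal-gas temperature stays constant.
Entropy is a state function; using a reversible isothermal path, ΔS_gas = nR ln(V₂/V₁) = 3.67 × 8.314 × ln(48.4/8.51) = 53 J/K.

ΔS_gas = 53 J/K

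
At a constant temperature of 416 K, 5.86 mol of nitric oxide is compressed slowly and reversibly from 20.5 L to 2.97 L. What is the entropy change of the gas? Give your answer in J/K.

ΔS_gas = -94.1 J/K

For an isothermal ideal gas ΔS_gas = nR ln(V₂/V₁) = 5.86 × 8.314 × ln(2.97/20.5) = -94.1 J/K.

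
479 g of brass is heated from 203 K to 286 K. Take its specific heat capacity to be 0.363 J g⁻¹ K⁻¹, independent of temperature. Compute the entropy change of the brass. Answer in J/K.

ΔS = ∫dQ_rev/T = m c ln(T₂/T₁) = 479 × 0.363 × ln(286/203) = 59.6 J/K.

ΔS = 59.6 J/K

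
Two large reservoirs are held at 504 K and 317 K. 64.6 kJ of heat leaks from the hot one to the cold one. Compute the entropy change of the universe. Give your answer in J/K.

ΔS_hot = −Q/T_H = −64600/504 = -128.2 J/K and ΔS_cold = +Q/T_C = 64600/317 = 203.8 J/K.
ΔS_total = -128.2 + 203.8 = 75.6 J/K, positive as the second law requires.

ΔS_total = 75.6 J/K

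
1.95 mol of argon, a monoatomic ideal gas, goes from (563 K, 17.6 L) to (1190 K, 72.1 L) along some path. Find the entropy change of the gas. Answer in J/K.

ΔS = 41.1 J/K

Entropy is a state function: ΔS = nC_V ln(T₂/T₁) + nR ln(V₂/V₁), with C_V = 3R/2 = 12.47 J mol⁻¹ K⁻¹ for a monoatomic ideal gas.
ΔS = 1.95 × [12.47 × ln(1190/563) + 8.314 × ln(72.1/17.6)] = 41.1 J/K.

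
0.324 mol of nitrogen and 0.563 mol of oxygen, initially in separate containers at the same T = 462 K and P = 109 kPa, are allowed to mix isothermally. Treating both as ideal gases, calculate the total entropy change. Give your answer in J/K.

Mole fractions: x_A = 0.324/0.887 = 0.365, x_B = 0.635.
ΔS_mix = −R(n_A ln x_A + n_B ln x_B) = −8.314 × (0.324 ln 0.365 + 0.563 ln 0.635) = 4.84 J/K.

ΔS_mix = 4.84 J/K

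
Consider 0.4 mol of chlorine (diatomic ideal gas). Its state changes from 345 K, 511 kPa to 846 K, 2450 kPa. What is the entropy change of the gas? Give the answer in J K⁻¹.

ΔS = 5.23 J/K

ΔS = nC_p ln(T₂/T₁) − nR ln(P₂/P₁), with C_p = 7R/2 = 29.1 J mol⁻¹ K⁻¹ for a diatomic ideal gas.
ΔS = 0.4 × [29.1 × ln(846/345) − 8.314 × ln(2450/511)] = 5.23 J/K.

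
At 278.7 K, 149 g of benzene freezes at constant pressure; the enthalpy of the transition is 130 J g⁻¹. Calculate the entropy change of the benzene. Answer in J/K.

ΔS = -69.5 J/K

Heat released by the substance: Q = −mL = −149 × 130 = −19370 J.
At constant T, ΔS = Q_rev/T = −19370 / 278.7 = -69.5 J/K.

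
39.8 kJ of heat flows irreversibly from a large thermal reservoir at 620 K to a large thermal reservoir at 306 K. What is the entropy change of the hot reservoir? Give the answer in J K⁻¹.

The hot reservoir loses heat Q, so ΔS_hot = −Q/T_H = −39800/620 = -64.2 J/K.

ΔS_hot = -64.2 J/K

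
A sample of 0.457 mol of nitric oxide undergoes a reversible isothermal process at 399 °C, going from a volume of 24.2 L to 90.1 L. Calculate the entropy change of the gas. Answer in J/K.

ΔS_gas = 4.99 J/K

For an isothermal ideal gas ΔS_gas = nR ln(V₂/V₁) = 0.457 × 8.314 × ln(90.1/24.2) = 4.99 J/K.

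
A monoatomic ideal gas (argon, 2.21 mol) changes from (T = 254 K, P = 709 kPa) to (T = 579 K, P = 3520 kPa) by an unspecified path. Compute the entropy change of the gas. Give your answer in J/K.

ΔS = nC_p ln(T₂/T₁) − nR ln(P₂/P₁), with C_p = 5R/2 = 20.79 J mol⁻¹ K⁻¹ for a monoatomic ideal gas.
ΔS = 2.21 × [20.79 × ln(579/254) − 8.314 × ln(3520/709)] = 8.41 J/K.

ΔS = 8.41 J/K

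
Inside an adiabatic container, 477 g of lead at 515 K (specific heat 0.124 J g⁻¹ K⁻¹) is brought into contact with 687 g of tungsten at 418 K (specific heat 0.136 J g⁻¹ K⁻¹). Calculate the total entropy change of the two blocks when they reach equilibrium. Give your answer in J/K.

Energy balance: T_f = (m₁c₁T₁ + m₂c₂T₂)/(m₁c₁ + m₂c₂) = 455.6 K.
ΔS₁ = m₁c₁ ln(T_f/T₁) = 59.148 × ln(455.6/515) = -7.248 J/K.
ΔS₂ = m₂c₂ ln(T_f/T₂) = 93.432 × ln(455.6/418) = 8.048 J/K.
ΔS_total = -7.248 + 8.048 = 0.8 J/K.

ΔS_total = 0.8 J/K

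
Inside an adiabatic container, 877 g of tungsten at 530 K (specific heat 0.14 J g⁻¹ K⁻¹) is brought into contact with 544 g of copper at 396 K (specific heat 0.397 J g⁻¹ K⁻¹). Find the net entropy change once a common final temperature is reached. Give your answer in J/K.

Energy balance: T_f = (m₁c₁T₁ + m₂c₂T₂)/(m₁c₁ + m₂c₂) = 444.57 K.
ΔS₁ = m₁c₁ ln(T_f/T₁) = 122.78 × ln(444.57/530) = -21.581 J/K.
ΔS₂ = m₂c₂ ln(T_f/T₂) = 215.968 × ln(444.57/396) = 24.985 J/K.
ΔS_total = -21.581 + 24.985 = 3.4 J/K.

ΔS_total = 3.4 J/K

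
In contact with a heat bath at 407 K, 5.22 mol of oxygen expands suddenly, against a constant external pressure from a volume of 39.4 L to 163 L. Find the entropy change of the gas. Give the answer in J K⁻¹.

ΔS_gas = 61.6 J/K

Entropy is a state function, so ΔS_gas depends only on the end states.
For an isothermal ideal gas ΔS_gas = nR ln(V₂/V₁) = 5.22 × 8.314 × ln(163/39.4) = 61.6 J/K.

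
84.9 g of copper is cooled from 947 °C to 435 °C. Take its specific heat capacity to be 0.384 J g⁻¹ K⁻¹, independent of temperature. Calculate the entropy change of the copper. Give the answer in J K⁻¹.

ΔS = -17.7 J/K

In kelvin: T₁ = 1220.15 K, T₂ = 708.15 K. ΔS = ∫dQ_rev/T = m c ln(T₂/T₁) = 84.9 × 0.384 × ln(708.15/1220.15) = -17.7 J/K.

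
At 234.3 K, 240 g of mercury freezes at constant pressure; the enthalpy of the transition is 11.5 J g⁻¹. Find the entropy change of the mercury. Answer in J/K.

Heat released by the substance: Q = −mL = −240 × 11.5 = −2760 J.
At constant T, ΔS = Q_rev/T = −2760 / 234.3 = -11.8 J/K.

ΔS = -11.8 J/K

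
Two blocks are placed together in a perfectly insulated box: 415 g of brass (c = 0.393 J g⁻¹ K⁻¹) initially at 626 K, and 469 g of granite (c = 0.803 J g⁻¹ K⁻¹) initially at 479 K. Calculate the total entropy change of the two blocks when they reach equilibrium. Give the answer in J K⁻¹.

Energy balance: T_f = (m₁c₁T₁ + m₂c₂T₂)/(m₁c₁ + m₂c₂) = 523.42 K.
ΔS₁ = m₁c₁ ln(T_f/T₁) = 163.095 × ln(523.42/626) = -29.19 J/K.
ΔS₂ = m₂c₂ ln(T_f/T₂) = 376.607 × ln(523.42/479) = 33.4 J/K.
ΔS_total = -29.19 + 33.4 = 4.21 J/K.

ΔS_total = 4.21 J/K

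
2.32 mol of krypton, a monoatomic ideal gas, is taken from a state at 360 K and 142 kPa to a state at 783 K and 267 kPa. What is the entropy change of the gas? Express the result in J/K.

ΔS = nC_p ln(T₂/T₁) − nR ln(P₂/P₁), with C_p = 5R/2 = 20.79 J mol⁻¹ K⁻¹ for a monoatomic ideal gas.
ΔS = 2.32 × [20.79 × ln(783/360) − 8.314 × ln(267/142)] = 25.3 J/K.

ΔS = 25.3 J/K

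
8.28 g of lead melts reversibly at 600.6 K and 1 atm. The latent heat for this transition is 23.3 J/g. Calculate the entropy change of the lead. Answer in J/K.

ΔS = 0.321 J/K

Heat absorbed by the substance: Q = mL = 8.28 × 23.3 = 192.924 J.
At constant T, ΔS = Q_rev/T = 192.924 / 600.6 = 0.321 J/K.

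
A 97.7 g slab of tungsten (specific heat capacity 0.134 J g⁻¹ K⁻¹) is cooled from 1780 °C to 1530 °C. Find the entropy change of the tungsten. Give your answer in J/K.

ΔS = -1.7 J/K

In kelvin: T₁ = 2053.15 K, T₂ = 1803.15 K. ΔS = ∫dQ_rev/T = m c ln(T₂/T₁) = 97.7 × 0.134 × ln(1803.15/2053.15) = -1.7 J/K.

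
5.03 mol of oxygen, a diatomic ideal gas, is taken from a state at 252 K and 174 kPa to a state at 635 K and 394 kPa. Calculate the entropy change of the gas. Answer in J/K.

ΔS = 101 J/K

ΔS = nC_p ln(T₂/T₁) − nR ln(P₂/P₁), with C_p = 7R/2 = 29.1 J mol⁻¹ K⁻¹ for a diatomic ideal gas.
ΔS = 5.03 × [29.1 × ln(635/252) − 8.314 × ln(394/174)] = 101 J/K.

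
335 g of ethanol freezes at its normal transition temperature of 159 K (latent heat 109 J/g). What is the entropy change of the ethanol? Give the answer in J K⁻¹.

ΔS = -230 J/K

Heat released by the substance: Q = −mL = −335 × 109 = −36515 J.
At constant T, ΔS = Q_rev/T = −36515 / 159 = -230 J/K.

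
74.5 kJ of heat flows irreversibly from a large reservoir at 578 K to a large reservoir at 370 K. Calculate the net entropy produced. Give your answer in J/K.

ΔS_total = 72.5 J/K

ΔS_hot = −Q/T_H = −74500/578 = -128.9 J/K and ΔS_cold = +Q/T_C = 74500/370 = 201.4 J/K.
ΔS_total = -128.9 + 201.4 = 72.5 J/K, positive as the second law requires.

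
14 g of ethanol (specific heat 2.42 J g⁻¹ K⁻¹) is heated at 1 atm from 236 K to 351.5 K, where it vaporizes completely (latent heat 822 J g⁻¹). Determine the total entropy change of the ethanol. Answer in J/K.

ΔS = 46.2 J/K

Warming step: ΔS₁ = m c ln(T_tr/T_i) = 14 × 2.42 × ln(351.5/236) = 13.5 J/K.
Phase change: ΔS₂ = +mL/T_tr = 14 × 822 / 351.5 = 32.74 J/K.
ΔS_total = (13.5) + (32.74) = 46.2 J/K.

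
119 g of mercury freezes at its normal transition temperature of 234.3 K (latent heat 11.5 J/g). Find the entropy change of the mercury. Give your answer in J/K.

ΔS = -5.84 J/K

Heat released by the substance: Q = −mL = −119 × 11.5 = −1368.5 J.
At constant T, ΔS = Q_rev/T = −1368.5 / 234.3 = -5.84 J/K.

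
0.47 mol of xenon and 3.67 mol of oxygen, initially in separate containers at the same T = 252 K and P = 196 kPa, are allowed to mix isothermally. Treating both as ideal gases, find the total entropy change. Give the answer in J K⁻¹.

ΔS_mix = 12.2 J/K

Mole fractions: x_A = 0.47/4.14 = 0.114, x_B = 0.886.
ΔS_mix = −R(n_A ln x_A + n_B ln x_B) = −8.314 × (0.47 ln 0.114 + 3.67 ln 0.886) = 12.2 J/K.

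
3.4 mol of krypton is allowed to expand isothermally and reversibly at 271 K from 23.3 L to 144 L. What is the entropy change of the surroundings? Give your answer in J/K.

For an isothermal ideal gas ΔS_gas = nR ln(V₂/V₁) = 3.4 × 8.314 × ln(144/23.3) = 51.5 J/K.
The process is reversible, so ΔS_surr = −ΔS_gas = -51.5 J/K and ΔS_universe = 0.

ΔS_surr = -51.5 J/K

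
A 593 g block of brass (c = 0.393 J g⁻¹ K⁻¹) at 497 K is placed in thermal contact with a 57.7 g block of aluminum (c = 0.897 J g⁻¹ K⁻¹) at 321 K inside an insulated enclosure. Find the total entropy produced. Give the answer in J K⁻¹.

ΔS_total = 3.68 J/K

Energy balance: T_f = (m₁c₁T₁ + m₂c₂T₂)/(m₁c₁ + m₂c₂) = 465.02 K.
ΔS₁ = m₁c₁ ln(T_f/T₁) = 233.049 × ln(465.02/497) = -15.5 J/K.
ΔS₂ = m₂c₂ ln(T_f/T₂) = 51.7569 × ln(465.02/321) = 19.18 J/K.
ΔS_total = -15.5 + 19.18 = 3.68 J/K.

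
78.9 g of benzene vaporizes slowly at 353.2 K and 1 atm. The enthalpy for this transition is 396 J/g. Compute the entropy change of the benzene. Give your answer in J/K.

ΔS = 88.5 J/K

Heat absorbed by the substance: Q = mL = 78.9 × 396 = 31244.4 J.
At constant T, ΔS = Q_rev/T = 31244.4 / 353.2 = 88.5 J/K.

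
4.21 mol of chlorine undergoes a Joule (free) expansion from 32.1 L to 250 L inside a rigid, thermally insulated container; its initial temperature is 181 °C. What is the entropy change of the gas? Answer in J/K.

For an ideal gas in free expansion Q = 0 and W = 0, so T is unchanged.
Entropy is a state function; using a reversible isothermal path, ΔS_gas = nR ln(V₂/V₁) = 4.21 × 8.314 × ln(250/32.1) = 71.8 J/K.

ΔS_gas = 71.8 J/K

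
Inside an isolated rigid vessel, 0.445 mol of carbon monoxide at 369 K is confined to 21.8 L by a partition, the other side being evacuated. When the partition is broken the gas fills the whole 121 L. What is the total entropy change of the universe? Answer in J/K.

ΔS_universe = 6.34 J/K

No heat is exchanged and no work is done, so the ideal-gas temperature stays constant.
Entropy is a state function; using a reversible isothermal path, ΔS_gas = nR ln(V₂/V₁) = 0.445 × 8.314 × ln(121/21.8) = 6.34 J/K.
The insulated surroundings exchange no heat, so ΔS_surr = 0 and ΔS_universe = ΔS_gas.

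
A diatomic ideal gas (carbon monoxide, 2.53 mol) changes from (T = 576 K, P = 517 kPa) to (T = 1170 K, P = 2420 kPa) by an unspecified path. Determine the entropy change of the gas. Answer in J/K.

ΔS = 19.7 J/K

ΔS = nC_p ln(T₂/T₁) − nR ln(P₂/P₁), with C_p = 7R/2 = 29.1 J mol⁻¹ K⁻¹ for a diatomic ideal gas.
ΔS = 2.53 × [29.1 × ln(1170/576) − 8.314 × ln(2420/517)] = 19.7 J/K.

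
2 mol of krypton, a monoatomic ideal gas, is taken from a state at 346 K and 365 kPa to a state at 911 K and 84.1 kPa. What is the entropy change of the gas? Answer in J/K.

ΔS = 64.7 J/K

ΔS = nC_p ln(T₂/T₁) − nR ln(P₂/P₁), with C_p = 5R/2 = 20.79 J mol⁻¹ K⁻¹ for a monoatomic ideal gas.
ΔS = 2 × [20.79 × ln(911/346) − 8.314 × ln(84.1/365)] = 64.7 J/K.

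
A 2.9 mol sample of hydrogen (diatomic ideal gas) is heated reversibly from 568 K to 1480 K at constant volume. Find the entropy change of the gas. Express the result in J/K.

ΔS = 57.7 J/K

At constant volume, ΔS = nC_V ln(T₂/T₁) with C_V = 5R/2 = 20.79 J mol⁻¹ K⁻¹.
ΔS = 2.9 × 20.79 × ln(1480/568) = 57.7 J/K.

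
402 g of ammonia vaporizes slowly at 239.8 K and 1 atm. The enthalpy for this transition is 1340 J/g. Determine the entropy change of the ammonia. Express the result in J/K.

ΔS = 2250 J/K

Heat absorbed by the substance: Q = mL = 402 × 1340 = 538680 J.
At constant T, ΔS = Q_rev/T = 538680 / 239.8 = 2250 J/K.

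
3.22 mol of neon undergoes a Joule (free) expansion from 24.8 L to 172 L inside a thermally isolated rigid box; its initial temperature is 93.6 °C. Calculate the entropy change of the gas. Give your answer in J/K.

For an ideal gas in free expansion Q = 0 and W = 0, so T is unchanged.
Entropy is a state function; using a reversible isothermal path, ΔS_gas = nR ln(V₂/V₁) = 3.22 × 8.314 × ln(172/24.8) = 51.8 J/K.

ΔS_gas = 51.8 J/K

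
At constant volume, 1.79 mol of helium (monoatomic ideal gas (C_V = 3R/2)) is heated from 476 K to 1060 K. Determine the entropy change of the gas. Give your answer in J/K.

At constant volume, ΔS = nC_V ln(T₂/T₁) with C_V = 3R/2 = 12.47 J mol⁻¹ K⁻¹.
ΔS = 1.79 × 12.47 × ln(1060/476) = 17.9 J/K.

ΔS = 17.9 J/K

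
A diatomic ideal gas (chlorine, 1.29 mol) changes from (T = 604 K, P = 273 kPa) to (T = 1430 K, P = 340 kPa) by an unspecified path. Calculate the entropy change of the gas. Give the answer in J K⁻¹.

ΔS = 30 J/K

ΔS = nC_p ln(T₂/T₁) − nR ln(P₂/P₁), with C_p = 7R/2 = 29.1 J mol⁻¹ K⁻¹ for a diatomic ideal gas.
ΔS = 1.29 × [29.1 × ln(1430/604) − 8.314 × ln(340/273)] = 30 J/K.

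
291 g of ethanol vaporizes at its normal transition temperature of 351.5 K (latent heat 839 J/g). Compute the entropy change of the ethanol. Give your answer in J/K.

Heat absorbed by the substance: Q = mL = 291 × 839 = 244149 J.
At constant T, ΔS = Q_rev/T = 244149 / 351.5 = 695 J/K.

ΔS = 695 J/K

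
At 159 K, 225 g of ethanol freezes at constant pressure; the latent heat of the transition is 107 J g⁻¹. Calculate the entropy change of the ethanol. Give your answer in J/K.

Heat released by the substance: Q = −mL = −225 × 107 = −24075 J.
At constant T, ΔS = Q_rev/T = −24075 / 159 = -151 J/K.

ΔS = -151 J/K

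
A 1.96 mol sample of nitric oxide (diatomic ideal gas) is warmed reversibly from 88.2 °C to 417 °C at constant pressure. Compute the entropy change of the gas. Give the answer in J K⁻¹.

In kelvin: T₁ = 361.35 K, T₂ = 690.15 K. At constant pressure, ΔS = nC_p ln(T₂/T₁) with C_p = 7R/2 = 29.1 J mol⁻¹ K⁻¹.
ΔS = 1.96 × 29.1 × ln(690.15/361.35) = 36.9 J/K.

ΔS = 36.9 J/K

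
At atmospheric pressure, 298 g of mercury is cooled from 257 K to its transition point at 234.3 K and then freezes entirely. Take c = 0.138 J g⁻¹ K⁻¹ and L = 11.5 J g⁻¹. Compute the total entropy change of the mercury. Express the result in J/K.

Cooling step: ΔS₁ = m c ln(T_tr/T_i) = 298 × 0.138 × ln(234.3/257) = -3.803 J/K.
Phase change: ΔS₂ = −mL/T_tr = −298 × 11.5 / 234.3 = -14.63 J/K.
ΔS_total = (-3.803) + (-14.63) = -18.4 J/K.

ΔS = -18.4 J/K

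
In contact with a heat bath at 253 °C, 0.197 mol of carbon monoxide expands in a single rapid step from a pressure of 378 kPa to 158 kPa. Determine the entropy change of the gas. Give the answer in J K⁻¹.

Entropy is a state function, so ΔS_gas depends only on the end states.
For an isothermal ideal gas ΔS_gas = nR ln(P₁/P₂) = 0.197 × 8.314 × ln(378/158) = 1.43 J/K.

ΔS_gas = 1.43 J/K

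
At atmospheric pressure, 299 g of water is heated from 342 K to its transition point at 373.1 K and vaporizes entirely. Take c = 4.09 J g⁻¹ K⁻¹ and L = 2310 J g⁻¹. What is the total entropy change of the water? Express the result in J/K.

ΔS = 1960 J/K

Warming step: ΔS₁ = m c ln(T_tr/T_i) = 299 × 4.09 × ln(373.1/342) = 106.4 J/K.
Phase change: ΔS₂ = +mL/T_tr = 299 × 2310 / 373.1 = 1851 J/K.
ΔS_total = (106.4) + (1851) = 1960 J/K.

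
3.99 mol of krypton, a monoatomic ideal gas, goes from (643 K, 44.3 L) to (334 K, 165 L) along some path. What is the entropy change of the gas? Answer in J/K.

Entropy is a state function: ΔS = nC_V ln(T₂/T₁) + nR ln(V₂/V₁), with C_V = 3R/2 = 12.47 J mol⁻¹ K⁻¹ for a monoatomic ideal gas.
ΔS = 3.99 × [12.47 × ln(334/643) + 8.314 × ln(165/44.3)] = 11 J/K.

ΔS = 11 J/K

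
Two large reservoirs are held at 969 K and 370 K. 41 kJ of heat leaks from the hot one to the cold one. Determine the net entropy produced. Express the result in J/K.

ΔS_total = 68.5 J/K

ΔS_hot = −Q/T_H = −41000/969 = -42.31 J/K and ΔS_cold = +Q/T_C = 41000/370 = 110.8 J/K.
ΔS_total = -42.31 + 110.8 = 68.5 J/K, positive as the second law requires.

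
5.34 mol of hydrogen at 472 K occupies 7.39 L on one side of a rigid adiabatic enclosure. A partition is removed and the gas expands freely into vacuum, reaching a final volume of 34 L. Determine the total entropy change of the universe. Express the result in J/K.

ΔS_universe = 67.8 J/K

No heat is exchanged and no work is done, so the ideal-gas temperature stays constant.
Entropy is a state function; using a reversible isothermal path, ΔS_gas = nR ln(V₂/V₁) = 5.34 × 8.314 × ln(34/7.39) = 67.8 J/K.
The insulated surroundings exchange no heat, so ΔS_surr = 0 and ΔS_universe = ΔS_gas.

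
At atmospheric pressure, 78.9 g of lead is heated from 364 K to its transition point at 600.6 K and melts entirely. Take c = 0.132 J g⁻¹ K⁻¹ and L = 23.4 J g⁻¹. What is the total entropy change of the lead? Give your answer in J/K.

Warming step: ΔS₁ = m c ln(T_tr/T_i) = 78.9 × 0.132 × ln(600.6/364) = 5.215 J/K.
Phase change: ΔS₂ = +mL/T_tr = 78.9 × 23.4 / 600.6 = 3.074 J/K.
ΔS_total = (5.215) + (3.074) = 8.29 J/K.

ΔS = 8.29 J/K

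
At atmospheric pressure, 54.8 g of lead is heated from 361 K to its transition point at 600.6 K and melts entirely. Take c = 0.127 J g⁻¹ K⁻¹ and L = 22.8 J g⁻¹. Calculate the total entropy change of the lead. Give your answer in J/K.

Warming step: ΔS₁ = m c ln(T_tr/T_i) = 54.8 × 0.127 × ln(600.6/361) = 3.543 J/K.
Phase change: ΔS₂ = +mL/T_tr = 54.8 × 22.8 / 600.6 = 2.08 J/K.
ΔS_total = (3.543) + (2.08) = 5.62 J/K.

ΔS = 5.62 J/K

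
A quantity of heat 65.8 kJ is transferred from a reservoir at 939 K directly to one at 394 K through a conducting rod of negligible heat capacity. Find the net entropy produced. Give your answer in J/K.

ΔS_hot = −Q/T_H = −65800/939 = -70.07 J/K and ΔS_cold = +Q/T_C = 65800/394 = 167 J/K.
ΔS_total = -70.07 + 167 = 96.9 J/K, positive as the second law requires.

ΔS_total = 96.9 J/K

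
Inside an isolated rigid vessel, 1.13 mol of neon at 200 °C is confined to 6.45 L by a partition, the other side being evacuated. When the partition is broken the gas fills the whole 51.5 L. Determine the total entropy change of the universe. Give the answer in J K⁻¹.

ΔS_universe = 19.5 J/K

For an ideal gas in free expansion Q = 0 and W = 0, so T is unchanged.
Entropy is a state function; using a reversible isothermal path, ΔS_gas = nR ln(V₂/V₁) = 1.13 × 8.314 × ln(51.5/6.45) = 19.5 J/K.
The insulated surroundings exchange no heat, so ΔS_surr = 0 and ΔS_universe = ΔS_gas.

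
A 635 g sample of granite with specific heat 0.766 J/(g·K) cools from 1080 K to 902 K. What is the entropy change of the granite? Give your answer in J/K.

ΔS = ∫dQ_rev/T = m c ln(T₂/T₁) = 635 × 0.766 × ln(902/1080) = -87.6 J/K.

ΔS = -87.6 J/K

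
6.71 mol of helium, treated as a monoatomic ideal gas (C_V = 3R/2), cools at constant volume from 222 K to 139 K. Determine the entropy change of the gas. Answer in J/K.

ΔS = -39.2 J/K

At constant volume, ΔS = nC_V ln(T₂/T₁) with C_V = 3R/2 = 12.47 J mol⁻¹ K⁻¹.
ΔS = 6.71 × 12.47 × ln(139/222) = -39.2 J/K.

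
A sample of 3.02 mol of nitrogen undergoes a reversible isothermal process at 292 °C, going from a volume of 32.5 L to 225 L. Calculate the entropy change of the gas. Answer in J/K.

For an isothermal ideal gas ΔS_gas = nR ln(V₂/V₁) = 3.02 × 8.314 × ln(225/32.5) = 48.6 J/K.

ΔS_gas = 48.6 J/K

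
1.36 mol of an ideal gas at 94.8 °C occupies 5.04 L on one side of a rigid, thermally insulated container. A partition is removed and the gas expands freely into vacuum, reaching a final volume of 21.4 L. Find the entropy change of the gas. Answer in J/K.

ΔS_gas = 16.3 J/K

No heat is exchanged and no work is done, so the ideal-gas temperature stays constant.
Entropy is a state function; using a reversible isothermal path, ΔS_gas = nR ln(V₂/V₁) = 1.36 × 8.314 × ln(21.4/5.04) = 16.3 J/K.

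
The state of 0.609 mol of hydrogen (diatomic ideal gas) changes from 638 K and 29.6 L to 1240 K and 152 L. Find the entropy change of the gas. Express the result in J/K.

ΔS = 16.7 J/K

Entropy is a state function: ΔS = nC_V ln(T₂/T₁) + nR ln(V₂/V₁), with C_V = 5R/2 = 20.79 J mol⁻¹ K⁻¹ for a diatomic ideal gas.
ΔS = 0.609 × [20.79 × ln(1240/638) + 8.314 × ln(152/29.6)] = 16.7 J/K.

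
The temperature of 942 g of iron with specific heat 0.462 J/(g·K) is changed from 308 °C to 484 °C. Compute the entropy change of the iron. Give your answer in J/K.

ΔS = 115 J/K

In kelvin: T₁ = 581.15 K, T₂ = 757.15 K. ΔS = ∫dQ_rev/T = m c ln(T₂/T₁) = 942 × 0.462 × ln(757.15/581.15) = 115 J/K.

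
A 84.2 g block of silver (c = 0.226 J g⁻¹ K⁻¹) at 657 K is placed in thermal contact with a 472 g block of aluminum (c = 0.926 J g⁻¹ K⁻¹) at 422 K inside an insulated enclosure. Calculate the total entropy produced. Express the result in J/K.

ΔS_total = 2.05 J/K

Energy balance: T_f = (m₁c₁T₁ + m₂c₂T₂)/(m₁c₁ + m₂c₂) = 431.8 K.
ΔS₁ = m₁c₁ ln(T_f/T₁) = 19.0292 × ln(431.8/657) = -7.987 J/K.
ΔS₂ = m₂c₂ ln(T_f/T₂) = 437.072 × ln(431.8/422) = 10.04 J/K.
ΔS_total = -7.987 + 10.04 = 2.05 J/K.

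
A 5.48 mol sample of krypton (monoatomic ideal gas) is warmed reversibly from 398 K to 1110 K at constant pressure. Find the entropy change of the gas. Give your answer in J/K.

ΔS = 117 J/K

At constant pressure, ΔS = nC_p ln(T₂/T₁) with C_p = 5R/2 = 20.79 J mol⁻¹ K⁻¹.
ΔS = 5.48 × 20.79 × ln(1110/398) = 117 J/K.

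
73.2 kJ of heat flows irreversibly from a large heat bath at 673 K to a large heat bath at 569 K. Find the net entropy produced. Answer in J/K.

ΔS_hot = −Q/T_H = −73200/673 = -108.77 J/K and ΔS_cold = +Q/T_C = 73200/569 = 128.65 J/K.
ΔS_total = -108.77 + 128.65 = 19.9 J/K, positive as the second law requires.

ΔS_total = 19.9 J/K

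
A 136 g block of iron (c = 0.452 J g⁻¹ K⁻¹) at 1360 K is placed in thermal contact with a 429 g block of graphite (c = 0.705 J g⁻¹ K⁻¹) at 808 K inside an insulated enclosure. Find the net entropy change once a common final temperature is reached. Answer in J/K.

Energy balance: T_f = (m₁c₁T₁ + m₂c₂T₂)/(m₁c₁ + m₂c₂) = 901.24 K.
ΔS₁ = m₁c₁ ln(T_f/T₁) = 61.472 × ln(901.24/1360) = -25.29 J/K.
ΔS₂ = m₂c₂ ln(T_f/T₂) = 302.445 × ln(901.24/808) = 33.03 J/K.
ΔS_total = -25.29 + 33.03 = 7.74 J/K.

ΔS_total = 7.74 J/K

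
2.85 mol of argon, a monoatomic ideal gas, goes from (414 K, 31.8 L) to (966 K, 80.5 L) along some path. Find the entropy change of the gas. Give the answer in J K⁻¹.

ΔS = 52.1 J/K

Entropy is a state function: ΔS = nC_V ln(T₂/T₁) + nR ln(V₂/V₁), with C_V = 3R/2 = 12.47 J mol⁻¹ K⁻¹ for a monoatomic ideal gas.
ΔS = 2.85 × [12.47 × ln(966/414) + 8.314 × ln(80.5/31.8)] = 52.1 J/K.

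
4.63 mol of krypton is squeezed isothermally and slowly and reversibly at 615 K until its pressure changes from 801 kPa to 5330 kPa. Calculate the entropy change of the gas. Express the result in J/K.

ΔS_gas = -73 J/K

For an isothermal ideal gas ΔS_gas = nR ln(P₁/P₂) = 4.63 × 8.314 × ln(801/5330) = -73 J/K.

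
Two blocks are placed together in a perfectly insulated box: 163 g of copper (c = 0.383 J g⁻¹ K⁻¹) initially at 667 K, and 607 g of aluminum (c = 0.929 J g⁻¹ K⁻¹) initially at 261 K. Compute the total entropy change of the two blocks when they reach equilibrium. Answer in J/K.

Energy balance: T_f = (m₁c₁T₁ + m₂c₂T₂)/(m₁c₁ + m₂c₂) = 301.47 K.
ΔS₁ = m₁c₁ ln(T_f/T₁) = 62.429 × ln(301.47/667) = -49.58 J/K.
ΔS₂ = m₂c₂ ln(T_f/T₂) = 563.903 × ln(301.47/261) = 81.28 J/K.
ΔS_total = -49.58 + 81.28 = 31.7 J/K.

ΔS_total = 31.7 J/K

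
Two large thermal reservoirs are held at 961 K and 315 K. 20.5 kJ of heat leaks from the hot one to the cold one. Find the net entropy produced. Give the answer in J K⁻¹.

ΔS_total = 43.7 J/K

ΔS_hot = −Q/T_H = −20500/961 = -21.332 J/K and ΔS_cold = +Q/T_C = 20500/315 = 65.079 J/K.
ΔS_total = -21.332 + 65.079 = 43.7 J/K, positive as the second law requires.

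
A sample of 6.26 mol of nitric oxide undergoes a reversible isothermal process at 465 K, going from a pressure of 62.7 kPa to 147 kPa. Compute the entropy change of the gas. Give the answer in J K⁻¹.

For an isothermal ideal gas ΔS_gas = nR ln(P₁/P₂) = 6.26 × 8.314 × ln(62.7/147) = -44.3 J/K.

ΔS_gas = -44.3 J/K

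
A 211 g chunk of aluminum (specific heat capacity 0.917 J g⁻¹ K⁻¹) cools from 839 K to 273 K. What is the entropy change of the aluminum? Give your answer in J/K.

ΔS = ∫dQ_rev/T = m c ln(T₂/T₁) = 211 × 0.917 × ln(273/839) = -217 J/K.

ΔS = -217 J/K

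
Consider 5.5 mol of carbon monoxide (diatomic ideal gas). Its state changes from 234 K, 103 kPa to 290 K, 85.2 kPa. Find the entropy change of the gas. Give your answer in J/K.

ΔS = nC_p ln(T₂/T₁) − nR ln(P₂/P₁), with C_p = 7R/2 = 29.1 J mol⁻¹ K⁻¹ for a diatomic ideal gas.
ΔS = 5.5 × [29.1 × ln(290/234) − 8.314 × ln(85.2/103)] = 43 J/K.

ΔS = 43 J/K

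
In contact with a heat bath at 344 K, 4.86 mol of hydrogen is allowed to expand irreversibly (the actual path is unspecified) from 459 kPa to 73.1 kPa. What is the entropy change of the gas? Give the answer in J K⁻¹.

ΔS_gas = 74.2 J/K

Entropy is a state function, so ΔS_gas depends only on the end states.
For an isothermal ideal gas ΔS_gas = nR ln(P₁/P₂) = 4.86 × 8.314 × ln(459/73.1) = 74.2 J/K.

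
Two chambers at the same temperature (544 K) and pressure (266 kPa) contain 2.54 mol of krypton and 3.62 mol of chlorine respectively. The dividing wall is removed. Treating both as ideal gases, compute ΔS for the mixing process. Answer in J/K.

Mole fractions: x_A = 2.54/6.16 = 0.412, x_B = 0.588.
ΔS_mix = −R(n_A ln x_A + n_B ln x_B) = −8.314 × (2.54 ln 0.412 + 3.62 ln 0.588) = 34.7 J/K.

ΔS_mix = 34.7 J/K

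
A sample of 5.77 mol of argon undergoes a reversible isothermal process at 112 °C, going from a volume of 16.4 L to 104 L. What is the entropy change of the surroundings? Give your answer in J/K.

ΔS_surr = -88.6 J/K

For an isothermal ideal gas ΔS_gas = nR ln(V₂/V₁) = 5.77 × 8.314 × ln(104/16.4) = 88.6 J/K.
The process is reversible, so ΔS_surr = −ΔS_gas = -88.6 J/K and ΔS_universe = 0.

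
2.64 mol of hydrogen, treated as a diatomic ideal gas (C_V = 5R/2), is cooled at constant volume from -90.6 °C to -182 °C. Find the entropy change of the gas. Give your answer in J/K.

In kelvin: T₁ = 182.55 K, T₂ = 91.15 K. At constant volume, ΔS = nC_V ln(T₂/T₁) with C_V = 5R/2 = 20.79 J mol⁻¹ K⁻¹.
ΔS = 2.64 × 20.79 × ln(91.15/182.55) = -38.1 J/K.

ΔS = -38.1 J/K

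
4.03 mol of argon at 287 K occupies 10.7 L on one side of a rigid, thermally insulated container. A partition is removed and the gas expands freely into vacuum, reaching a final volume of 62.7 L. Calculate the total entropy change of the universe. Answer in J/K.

No heat is exchanged and no work is done, so the ideal-gas temperature stays constant.
Entropy is a state function; using a reversible isothermal path, ΔS_gas = nR ln(V₂/V₁) = 4.03 × 8.314 × ln(62.7/10.7) = 59.2 J/K.
The insulated surroundings exchange no heat, so ΔS_surr = 0 and ΔS_universe = ΔS_gas.

ΔS_universe = 59.2 J/K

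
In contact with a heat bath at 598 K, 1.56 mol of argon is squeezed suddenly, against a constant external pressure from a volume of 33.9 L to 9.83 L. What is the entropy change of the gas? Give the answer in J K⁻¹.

ΔS_gas = -16.1 J/K

Entropy is a state function, so ΔS_gas depends only on the end states.
For an isothermal ideal gas ΔS_gas = nR ln(V₂/V₁) = 1.56 × 8.314 × ln(9.83/33.9) = -16.1 J/K.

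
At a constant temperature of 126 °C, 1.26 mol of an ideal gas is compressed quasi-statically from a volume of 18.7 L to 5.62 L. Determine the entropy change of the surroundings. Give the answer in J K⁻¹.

ΔS_surr = 12.6 J/K

For an isothermal ideal gas ΔS_gas = nR ln(V₂/V₁) = 1.26 × 8.314 × ln(5.62/18.7) = -12.6 J/K.
The process is reversible, so ΔS_surr = −ΔS_gas = 12.6 J/K and ΔS_universe = 0.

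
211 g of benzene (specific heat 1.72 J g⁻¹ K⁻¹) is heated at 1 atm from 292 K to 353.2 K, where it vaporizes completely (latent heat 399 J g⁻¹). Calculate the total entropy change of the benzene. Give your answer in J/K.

ΔS = 307 J/K

Warming step: ΔS₁ = m c ln(T_tr/T_i) = 211 × 1.72 × ln(353.2/292) = 69.06 J/K.
Phase change: ΔS₂ = +mL/T_tr = 211 × 399 / 353.2 = 238.4 J/K.
ΔS_total = (69.06) + (238.4) = 307 J/K.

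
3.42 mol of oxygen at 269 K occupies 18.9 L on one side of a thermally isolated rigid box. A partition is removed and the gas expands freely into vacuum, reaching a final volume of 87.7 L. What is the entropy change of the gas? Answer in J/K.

For an ideal gas in free expansion Q = 0 and W = 0, so T is unchanged.
Entropy is a state function; using a reversible isothermal path, ΔS_gas = nR ln(V₂/V₁) = 3.42 × 8.314 × ln(87.7/18.9) = 43.6 J/K.

ΔS_gas = 43.6 J/K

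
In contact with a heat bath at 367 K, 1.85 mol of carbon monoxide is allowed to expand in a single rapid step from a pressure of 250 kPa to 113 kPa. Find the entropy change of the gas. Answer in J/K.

ΔS_gas = 12.2 J/K

Entropy is a state function, so ΔS_gas depends only on the end states.
For an isothermal ideal gas ΔS_gas = nR ln(P₁/P₂) = 1.85 × 8.314 × ln(250/113) = 12.2 J/K.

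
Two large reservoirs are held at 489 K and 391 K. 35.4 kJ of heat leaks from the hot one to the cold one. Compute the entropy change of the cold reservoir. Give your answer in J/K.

ΔS_cold = 90.5 J/K

The cold reservoir gains heat Q, so ΔS_cold = +Q/T_C = 35400/391 = 90.5 J/K.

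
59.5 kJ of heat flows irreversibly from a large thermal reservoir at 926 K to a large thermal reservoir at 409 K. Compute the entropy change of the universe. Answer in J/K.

ΔS_total = 81.2 J/K

ΔS_hot = −Q/T_H = −59500/926 = -64.25 J/K and ΔS_cold = +Q/T_C = 59500/409 = 145.5 J/K.
ΔS_total = -64.25 + 145.5 = 81.2 J/K, positive as the second law requires.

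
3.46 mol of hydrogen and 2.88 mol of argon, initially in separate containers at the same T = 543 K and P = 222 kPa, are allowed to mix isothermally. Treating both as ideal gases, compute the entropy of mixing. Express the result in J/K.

ΔS_mix = 36.3 J/K

Mole fractions: x_A = 3.46/6.34 = 0.546, x_B = 0.454.
ΔS_mix = −R(n_A ln x_A + n_B ln x_B) = −8.314 × (3.46 ln 0.546 + 2.88 ln 0.454) = 36.3 J/K.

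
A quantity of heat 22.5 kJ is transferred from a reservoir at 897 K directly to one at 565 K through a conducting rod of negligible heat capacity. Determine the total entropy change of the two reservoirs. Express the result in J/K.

ΔS_total = 14.7 J/K

ΔS_hot = −Q/T_H = −22500/897 = -25.08 J/K and ΔS_cold = +Q/T_C = 22500/565 = 39.82 J/K.
ΔS_total = -25.08 + 39.82 = 14.7 J/K, positive as the second law requires.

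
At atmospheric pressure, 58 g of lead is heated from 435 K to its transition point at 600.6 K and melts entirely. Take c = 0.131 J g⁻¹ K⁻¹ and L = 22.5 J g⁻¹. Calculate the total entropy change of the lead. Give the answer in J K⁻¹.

ΔS = 4.62 J/K

Warming step: ΔS₁ = m c ln(T_tr/T_i) = 58 × 0.131 × ln(600.6/435) = 2.451 J/K.
Phase change: ΔS₂ = +mL/T_tr = 58 × 22.5 / 600.6 = 2.173 J/K.
ΔS_total = (2.451) + (2.173) = 4.62 J/K.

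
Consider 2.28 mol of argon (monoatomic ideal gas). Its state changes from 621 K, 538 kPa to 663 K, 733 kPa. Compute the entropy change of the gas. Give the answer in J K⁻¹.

ΔS = nC_p ln(T₂/T₁) − nR ln(P₂/P₁), with C_p = 5R/2 = 20.79 J mol⁻¹ K⁻¹ for a monoatomic ideal gas.
ΔS = 2.28 × [20.79 × ln(663/621) − 8.314 × ln(733/538)] = -2.76 J/K.

ΔS = -2.76 J/K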